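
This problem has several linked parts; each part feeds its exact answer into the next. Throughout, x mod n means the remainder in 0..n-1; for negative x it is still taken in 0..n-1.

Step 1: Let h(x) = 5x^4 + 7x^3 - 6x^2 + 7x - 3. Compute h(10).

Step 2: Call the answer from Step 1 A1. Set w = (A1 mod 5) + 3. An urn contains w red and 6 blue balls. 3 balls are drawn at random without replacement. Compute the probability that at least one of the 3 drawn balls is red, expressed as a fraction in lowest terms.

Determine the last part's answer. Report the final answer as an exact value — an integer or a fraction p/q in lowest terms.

Step 1: 5*(10)^4 + 7*(10)^3 - 6*(10)^2 + 7*(10)^1 - 3 = (50000) + (7000) + (-600) + (70) + (-3) = 56467; answer 56467
Step 2: A1 = 56467; w = 5; total draws C(11,3) = 165; complement C(6,3) = 20; favorable 165 - 20 = 145; P = 29/33; answer 29/33

29/33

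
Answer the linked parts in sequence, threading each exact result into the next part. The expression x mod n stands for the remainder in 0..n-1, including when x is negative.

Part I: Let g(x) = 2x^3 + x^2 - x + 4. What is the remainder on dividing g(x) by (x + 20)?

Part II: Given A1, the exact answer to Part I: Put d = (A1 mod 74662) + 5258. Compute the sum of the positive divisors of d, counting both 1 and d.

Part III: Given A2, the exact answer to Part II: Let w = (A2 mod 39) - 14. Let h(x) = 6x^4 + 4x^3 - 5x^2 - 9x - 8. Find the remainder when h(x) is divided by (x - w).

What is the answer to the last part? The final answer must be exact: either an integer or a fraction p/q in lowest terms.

22272

Part I: remainder = value at the root: 2*(-20)^3 + 1*(-20)^2 - 1*(-20)^1 + 4 = (-16000) + (400) + (20) + (4) = -15576; answer -15576
Part II: A1 = -15576; d = 64344; 64344 = 2^3 * 3 * 7 * 383; sigma = (1 + 2 + 4 + 8) * (1 + 3) * (1 + 7) * (1 + 383) = 15 * 4 * 8 * 384 = 184320; answer 184320
Part III: A2 = 184320; w = -8; remainder = value at the root: 6*(-8)^4 + 4*(-8)^3 - 5*(-8)^2 - 9*(-8)^1 - 8 = (24576) + (-2048) + (-320) + (72) + (-8) = 22272; answer 22272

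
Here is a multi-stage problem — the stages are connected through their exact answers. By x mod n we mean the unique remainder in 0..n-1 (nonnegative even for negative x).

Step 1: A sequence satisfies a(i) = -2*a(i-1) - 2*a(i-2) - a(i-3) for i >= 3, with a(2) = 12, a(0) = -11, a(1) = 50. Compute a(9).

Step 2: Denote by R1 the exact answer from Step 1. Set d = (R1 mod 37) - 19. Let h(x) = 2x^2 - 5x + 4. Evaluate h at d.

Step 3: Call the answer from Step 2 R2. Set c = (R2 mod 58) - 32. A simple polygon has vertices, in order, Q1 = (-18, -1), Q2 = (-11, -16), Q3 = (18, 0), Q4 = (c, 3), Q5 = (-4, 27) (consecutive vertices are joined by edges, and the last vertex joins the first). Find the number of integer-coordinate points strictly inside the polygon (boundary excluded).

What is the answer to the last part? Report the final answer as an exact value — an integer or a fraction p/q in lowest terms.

Step 1: a(3) = -2*(12) - 2*(50) - 1*(-11) = -113; iterating: a(3)=-113, a(4)=152, a(5)=-90, a(6)=-11, a(7)=50, a(8)=12, a(9)=-113; answer -113
Step 2: R1 = -113; d = 16; 2*(16)^2 - 5*(16)^1 + 4 = (512) + (-80) + (4) = 436; answer 436
Step 3: R2 = 436; c = -2; cross terms: (-18*-16 - -11*-1)=277, (-11*0 - 18*-16)=288, (18*3 - -2*0)=54, (-2*27 - -4*3)=-42, (-4*-1 - -18*27)=490; twice the area = |1067| = 1067; area = 1067/2; boundary points = 1 + 1 + 1 + 2 + 14 = 19; strictly interior points = area - boundary/2 + 1 = 525; answer 525

525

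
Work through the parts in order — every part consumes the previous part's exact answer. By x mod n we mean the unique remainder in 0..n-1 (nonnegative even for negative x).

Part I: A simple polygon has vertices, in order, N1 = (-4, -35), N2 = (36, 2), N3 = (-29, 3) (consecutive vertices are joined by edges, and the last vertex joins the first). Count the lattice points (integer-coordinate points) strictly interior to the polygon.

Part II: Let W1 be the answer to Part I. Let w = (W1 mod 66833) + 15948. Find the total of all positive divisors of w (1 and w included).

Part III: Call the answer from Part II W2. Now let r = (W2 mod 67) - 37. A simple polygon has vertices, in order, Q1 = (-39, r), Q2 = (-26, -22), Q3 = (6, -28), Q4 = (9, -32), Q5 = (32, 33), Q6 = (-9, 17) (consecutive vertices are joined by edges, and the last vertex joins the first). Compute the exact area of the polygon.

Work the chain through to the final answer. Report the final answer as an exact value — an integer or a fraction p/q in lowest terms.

Part I: cross terms: (-4*2 - 36*-35)=1252, (36*3 - -29*2)=166, (-29*-35 - -4*3)=1027; twice the area = |2445| = 2445; area = 2445/2; boundary points = 1 + 1 + 1 = 3; strictly interior points = area - boundary/2 + 1 = 1222; answer 1222
Part II: W1 = 1222; w = 17170; 17170 = 2 * 5 * 17 * 101; sigma = (1 + 2) * (1 + 5) * (1 + 17) * (1 + 101) = 3 * 6 * 18 * 102 = 33048; answer 33048
Part III: W2 = 33048; r = -20; cross terms: (-39*-22 - -26*-20)=338, (-26*-28 - 6*-22)=860, (6*-32 - 9*-28)=60, (9*33 - 32*-32)=1321, (32*17 - -9*33)=841, (-9*-20 - -39*17)=843; twice the area = |4263| = 4263; area = 4263/2; answer 4263/2

4263/2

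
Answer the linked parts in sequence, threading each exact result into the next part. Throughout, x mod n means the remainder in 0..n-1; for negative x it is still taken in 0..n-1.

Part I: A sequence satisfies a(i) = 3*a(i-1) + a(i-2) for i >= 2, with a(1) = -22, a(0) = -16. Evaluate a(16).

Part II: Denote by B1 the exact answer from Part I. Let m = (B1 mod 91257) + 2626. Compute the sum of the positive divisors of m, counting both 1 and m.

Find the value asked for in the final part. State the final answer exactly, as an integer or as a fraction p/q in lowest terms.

117936

Part I: a(2) = 3*(-22) + 1*(-16) = -82; iterating: a(2)=-82, a(3)=-268, a(4)=-886, a(5)=-2926, a(6)=-9664, a(7)=-31918, a(8)=-105418, a(9)=-348172, a(10)=-1149934, a(11)=-3797974, a(12)=-12543856, a(13)=-41429542, a(14)=-136832482, a(15)=-451926988, a(16)=-1492613446; answer -1492613446
Part II: B1 = -1492613446; m = 79929; 79929 = 3^2 * 83 * 107; sigma = (1 + 3 + 9) * (1 + 83) * (1 + 107) = 13 * 84 * 108 = 117936; answer 117936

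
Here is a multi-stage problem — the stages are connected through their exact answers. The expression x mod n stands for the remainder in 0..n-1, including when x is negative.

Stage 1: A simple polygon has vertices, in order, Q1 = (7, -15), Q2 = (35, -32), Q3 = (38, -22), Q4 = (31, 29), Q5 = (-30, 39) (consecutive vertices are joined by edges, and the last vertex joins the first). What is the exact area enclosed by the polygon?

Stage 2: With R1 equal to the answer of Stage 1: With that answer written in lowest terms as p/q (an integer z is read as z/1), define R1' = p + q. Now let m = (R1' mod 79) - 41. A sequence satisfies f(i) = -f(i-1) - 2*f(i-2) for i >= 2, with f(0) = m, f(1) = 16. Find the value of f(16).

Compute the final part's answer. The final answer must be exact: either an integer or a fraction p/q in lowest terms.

Stage 1: cross terms: (7*-32 - 35*-15)=301, (35*-22 - 38*-32)=446, (38*29 - 31*-22)=1784, (31*39 - -30*29)=2079, (-30*-15 - 7*39)=177; twice the area = |4787| = 4787; area = 4787/2; answer 4787/2
Stage 2: R1 = 4787/2; threaded value p + q = 4789; m = 8; f(2) = -1*(16) - 2*(8) = -32; iterating: f(2)=-32, f(3)=0, f(4)=64, f(5)=-64, f(6)=-64, f(7)=192, f(8)=-64, f(9)=-320, f(10)=448, f(11)=192, f(12)=-1088, f(13)=704, f(14)=1472, f(15)=-2880, f(16)=-64; answer -64

-64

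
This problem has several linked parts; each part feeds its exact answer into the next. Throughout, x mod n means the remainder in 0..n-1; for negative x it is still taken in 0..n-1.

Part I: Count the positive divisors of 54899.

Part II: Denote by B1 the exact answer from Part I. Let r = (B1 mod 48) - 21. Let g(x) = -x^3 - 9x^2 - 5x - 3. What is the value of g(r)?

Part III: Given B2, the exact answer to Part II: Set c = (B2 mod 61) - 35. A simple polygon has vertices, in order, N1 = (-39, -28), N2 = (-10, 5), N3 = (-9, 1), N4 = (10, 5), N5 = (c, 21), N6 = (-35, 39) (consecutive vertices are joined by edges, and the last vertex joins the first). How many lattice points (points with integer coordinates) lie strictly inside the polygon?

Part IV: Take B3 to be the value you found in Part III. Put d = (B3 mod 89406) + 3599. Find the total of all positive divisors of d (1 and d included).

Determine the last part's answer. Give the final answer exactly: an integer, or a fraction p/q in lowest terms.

4800

Part I: 54899 = 13 * 41 * 103; number of divisors = (1+1) * (1+1) * (1+1) = 8; answer 8
Part II: B1 = 8; r = -13; -1*(-13)^3 - 9*(-13)^2 - 5*(-13)^1 - 3 = (2197) + (-1521) + (65) + (-3) = 738; answer 738
Part III: B2 = 738; c = -29; cross terms: (-39*5 - -10*-28)=-475, (-10*1 - -9*5)=35, (-9*5 - 10*1)=-55, (10*21 - -29*5)=355, (-29*39 - -35*21)=-396, (-35*-28 - -39*39)=2501; twice the area = |1965| = 1965; area = 1965/2; boundary points = 1 + 1 + 1 + 1 + 6 + 1 = 11; strictly interior points = area - boundary/2 + 1 = 978; answer 978
Part IV: B3 = 978; d = 4577; 4577 = 23 * 199; sigma = (1 + 23) * (1 + 199) = 24 * 200 = 4800; answer 4800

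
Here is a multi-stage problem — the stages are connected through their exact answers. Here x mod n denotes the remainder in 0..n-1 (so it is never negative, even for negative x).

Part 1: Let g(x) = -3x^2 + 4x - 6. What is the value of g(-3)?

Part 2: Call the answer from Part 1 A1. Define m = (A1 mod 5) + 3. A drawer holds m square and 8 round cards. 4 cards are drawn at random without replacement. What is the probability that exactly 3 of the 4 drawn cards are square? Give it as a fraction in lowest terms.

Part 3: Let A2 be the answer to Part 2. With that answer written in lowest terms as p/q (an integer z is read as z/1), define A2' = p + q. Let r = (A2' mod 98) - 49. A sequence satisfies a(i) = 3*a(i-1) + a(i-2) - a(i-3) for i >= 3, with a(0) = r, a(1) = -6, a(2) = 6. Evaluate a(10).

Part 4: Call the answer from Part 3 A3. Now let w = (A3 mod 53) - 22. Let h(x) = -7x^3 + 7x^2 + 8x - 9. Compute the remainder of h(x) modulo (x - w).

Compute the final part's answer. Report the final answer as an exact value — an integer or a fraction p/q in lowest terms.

Part 1: -3*(-3)^2 + 4*(-3)^1 - 6 = (-27) + (-12) + (-6) = -45; answer -45
Part 2: A1 = -45; m = 3; total draws C(11,4) = 330; favorable C(3,3)*C(8,1) = 8; P = 4/165; answer 4/165
Part 3: A2 = 4/165; threaded value p + q = 169; r = 22; a(3) = 3*(6) + 1*(-6) - 1*(22) = -10; iterating: a(3)=-10, a(4)=-18, a(5)=-70, a(6)=-218, a(7)=-706, a(8)=-2266, a(9)=-7286, a(10)=-23418; answer -23418
Part 4: A3 = -23418; w = -14; remainder = value at the root: -7*(-14)^3 + 7*(-14)^2 + 8*(-14)^1 - 9 = (19208) + (1372) + (-112) + (-9) = 20459; answer 20459

20459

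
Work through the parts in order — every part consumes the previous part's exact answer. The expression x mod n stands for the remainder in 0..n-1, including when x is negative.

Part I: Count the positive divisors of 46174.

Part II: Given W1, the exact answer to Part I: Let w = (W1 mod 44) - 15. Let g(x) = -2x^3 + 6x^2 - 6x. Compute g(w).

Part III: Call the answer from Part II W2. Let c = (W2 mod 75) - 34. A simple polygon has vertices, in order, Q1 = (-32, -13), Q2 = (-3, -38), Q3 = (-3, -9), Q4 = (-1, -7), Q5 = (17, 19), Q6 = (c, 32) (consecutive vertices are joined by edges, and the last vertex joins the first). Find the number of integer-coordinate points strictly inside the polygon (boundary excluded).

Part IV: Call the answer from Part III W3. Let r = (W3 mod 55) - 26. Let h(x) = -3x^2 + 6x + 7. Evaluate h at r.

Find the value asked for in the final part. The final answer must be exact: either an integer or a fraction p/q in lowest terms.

Part I: 46174 = 2 * 23087; number of divisors = (1+1) * (1+1) = 4; answer 4
Part II: W1 = 4; w = -11; -2*(-11)^3 + 6*(-11)^2 - 6*(-11)^1 = (2662) + (726) + (66) = 3454; answer 3454
Part III: W2 = 3454; c = -30; cross terms: (-32*-38 - -3*-13)=1177, (-3*-9 - -3*-38)=-87, (-3*-7 - -1*-9)=12, (-1*19 - 17*-7)=100, (17*32 - -30*19)=1114, (-30*-13 - -32*32)=1414; twice the area = |3730| = 3730; area = 1865; boundary points = 1 + 29 + 2 + 2 + 1 + 1 = 36; strictly interior points = area - boundary/2 + 1 = 1848; answer 1848
Part IV: W3 = 1848; r = 7; -3*(7)^2 + 6*(7)^1 + 7 = (-147) + (42) + (7) = -98; answer -98

-98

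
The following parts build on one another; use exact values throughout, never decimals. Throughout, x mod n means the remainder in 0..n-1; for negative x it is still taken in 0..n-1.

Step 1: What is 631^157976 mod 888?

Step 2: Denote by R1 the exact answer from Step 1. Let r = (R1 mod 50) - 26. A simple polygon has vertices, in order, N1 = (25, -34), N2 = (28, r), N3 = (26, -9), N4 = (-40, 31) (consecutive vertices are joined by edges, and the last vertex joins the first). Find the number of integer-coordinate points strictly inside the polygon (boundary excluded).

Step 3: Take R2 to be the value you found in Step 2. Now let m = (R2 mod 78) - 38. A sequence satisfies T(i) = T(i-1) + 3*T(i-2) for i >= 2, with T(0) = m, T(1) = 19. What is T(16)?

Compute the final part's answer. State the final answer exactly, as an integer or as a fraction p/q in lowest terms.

Step 1: squarings mod 888: 631^1=631, 631^2=337, 631^4=793, 631^8=145, 631^16=601, 631^32=673, 631^64=49, 631^128=625, 631^256=793, 631^512=145, 631^1024=601, 631^2048=673, 631^4096=49, 631^8192=625, 631^16384=793, 631^32768=145, 631^65536=601, 631^131072=673; 631^157976 = 631^8 * 631^16 * 631^256 * 631^2048 * 631^8192 * 631^16384 * 631^131072 = 145 (mod 888); answer 145
Step 2: R1 = 145; r = 19; cross terms: (25*19 - 28*-34)=1427, (28*-9 - 26*19)=-746, (26*31 - -40*-9)=446, (-40*-34 - 25*31)=585; twice the area = |1712| = 1712; area = 856; boundary points = 1 + 2 + 2 + 65 = 70; strictly interior points = area - boundary/2 + 1 = 822; answer 822
Step 3: R2 = 822; m = 4; T(2) = 1*(19) + 3*(4) = 31; iterating: T(2)=31, T(3)=88, T(4)=181, T(5)=445, T(6)=988, T(7)=2323, T(8)=5287, T(9)=12256, T(10)=28117, T(11)=64885, T(12)=149236, T(13)=343891, T(14)=791599, T(15)=1823272, T(16)=4198069; answer 4198069

4198069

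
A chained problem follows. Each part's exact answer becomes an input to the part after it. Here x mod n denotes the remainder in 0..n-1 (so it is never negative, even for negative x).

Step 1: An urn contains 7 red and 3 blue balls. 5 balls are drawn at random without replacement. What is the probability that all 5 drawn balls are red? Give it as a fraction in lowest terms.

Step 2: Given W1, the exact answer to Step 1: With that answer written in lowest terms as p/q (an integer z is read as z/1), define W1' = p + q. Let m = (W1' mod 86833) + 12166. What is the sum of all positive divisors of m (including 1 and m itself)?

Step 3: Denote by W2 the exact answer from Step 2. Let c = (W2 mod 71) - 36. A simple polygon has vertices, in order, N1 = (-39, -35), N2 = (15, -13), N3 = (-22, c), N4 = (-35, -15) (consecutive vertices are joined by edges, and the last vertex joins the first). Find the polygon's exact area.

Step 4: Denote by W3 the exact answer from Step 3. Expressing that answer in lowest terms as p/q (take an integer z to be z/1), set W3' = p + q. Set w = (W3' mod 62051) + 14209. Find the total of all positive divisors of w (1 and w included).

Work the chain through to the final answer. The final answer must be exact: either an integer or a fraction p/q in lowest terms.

27426

Step 1: total draws C(10,5) = 252; favorable C(7,5) = 21; P = 1/12; answer 1/12
Step 2: W1 = 1/12; threaded value p + q = 13; m = 12179; 12179 = 19 * 641; sigma = (1 + 19) * (1 + 641) = 20 * 642 = 12840; answer 12840
Step 3: W2 = 12840; c = 24; cross terms: (-39*-13 - 15*-35)=1032, (15*24 - -22*-13)=74, (-22*-15 - -35*24)=1170, (-35*-35 - -39*-15)=640; twice the area = |2916| = 2916; area = 1458; answer 1458
Step 4: W3 = 1458; threaded value p + q = 1459; w = 15668; 15668 = 2^2 * 3917; sigma = (1 + 2 + 4) * (1 + 3917) = 7 * 3918 = 27426; answer 27426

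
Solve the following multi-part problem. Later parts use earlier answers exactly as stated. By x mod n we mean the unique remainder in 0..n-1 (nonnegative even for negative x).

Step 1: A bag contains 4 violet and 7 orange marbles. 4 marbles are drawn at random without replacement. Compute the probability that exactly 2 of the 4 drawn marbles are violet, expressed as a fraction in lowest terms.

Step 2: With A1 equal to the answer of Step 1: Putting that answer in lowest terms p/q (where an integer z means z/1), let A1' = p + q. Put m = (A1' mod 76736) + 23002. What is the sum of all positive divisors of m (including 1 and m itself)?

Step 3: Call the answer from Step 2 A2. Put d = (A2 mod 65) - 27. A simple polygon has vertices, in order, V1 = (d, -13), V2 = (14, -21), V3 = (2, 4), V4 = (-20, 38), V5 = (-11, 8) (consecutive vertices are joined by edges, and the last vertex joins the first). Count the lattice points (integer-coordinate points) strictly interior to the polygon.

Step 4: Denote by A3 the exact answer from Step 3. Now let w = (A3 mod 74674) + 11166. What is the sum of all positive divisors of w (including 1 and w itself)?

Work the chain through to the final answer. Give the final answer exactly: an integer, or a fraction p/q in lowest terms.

Step 1: total draws C(11,4) = 330; favorable C(4,2)*C(7,2) = 126; P = 21/55; answer 21/55
Step 2: A1 = 21/55; threaded value p + q = 76; m = 23078; 23078 = 2 * 11 * 1049; sigma = (1 + 2) * (1 + 11) * (1 + 1049) = 3 * 12 * 1050 = 37800; answer 37800
Step 3: A2 = 37800; d = 8; cross terms: (8*-21 - 14*-13)=14, (14*4 - 2*-21)=98, (2*38 - -20*4)=156, (-20*8 - -11*38)=258, (-11*-13 - 8*8)=79; twice the area = |605| = 605; area = 605/2; boundary points = 2 + 1 + 2 + 3 + 1 = 9; strictly interior points = area - boundary/2 + 1 = 299; answer 299
Step 4: A3 = 299; w = 11465; 11465 = 5 * 2293; sigma = (1 + 5) * (1 + 2293) = 6 * 2294 = 13764; answer 13764

13764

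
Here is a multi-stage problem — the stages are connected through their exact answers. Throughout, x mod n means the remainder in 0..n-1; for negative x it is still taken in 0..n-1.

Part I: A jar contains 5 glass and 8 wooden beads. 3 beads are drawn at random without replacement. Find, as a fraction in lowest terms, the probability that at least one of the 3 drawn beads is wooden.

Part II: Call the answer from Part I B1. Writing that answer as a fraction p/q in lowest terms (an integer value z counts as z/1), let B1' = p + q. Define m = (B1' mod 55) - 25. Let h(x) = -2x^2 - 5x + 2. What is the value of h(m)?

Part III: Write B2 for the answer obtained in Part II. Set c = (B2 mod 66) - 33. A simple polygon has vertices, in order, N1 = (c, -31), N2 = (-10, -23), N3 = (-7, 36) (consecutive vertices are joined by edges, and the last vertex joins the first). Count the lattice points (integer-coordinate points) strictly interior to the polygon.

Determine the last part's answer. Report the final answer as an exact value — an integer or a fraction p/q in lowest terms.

Part I: total draws C(13,3) = 286; complement C(5,3) = 10; favorable 286 - 10 = 276; P = 138/143; answer 138/143
Part II: B1 = 138/143; threaded value p + q = 281; m = -19; -2*(-19)^2 - 5*(-19)^1 + 2 = (-722) + (95) + (2) = -625; answer -625
Part III: B2 = -625; c = 2; cross terms: (2*-23 - -10*-31)=-356, (-10*36 - -7*-23)=-521, (-7*-31 - 2*36)=145; twice the area = |-732| = 732; area = 366; boundary points = 4 + 1 + 1 = 6; strictly interior points = area - boundary/2 + 1 = 364; answer 364

364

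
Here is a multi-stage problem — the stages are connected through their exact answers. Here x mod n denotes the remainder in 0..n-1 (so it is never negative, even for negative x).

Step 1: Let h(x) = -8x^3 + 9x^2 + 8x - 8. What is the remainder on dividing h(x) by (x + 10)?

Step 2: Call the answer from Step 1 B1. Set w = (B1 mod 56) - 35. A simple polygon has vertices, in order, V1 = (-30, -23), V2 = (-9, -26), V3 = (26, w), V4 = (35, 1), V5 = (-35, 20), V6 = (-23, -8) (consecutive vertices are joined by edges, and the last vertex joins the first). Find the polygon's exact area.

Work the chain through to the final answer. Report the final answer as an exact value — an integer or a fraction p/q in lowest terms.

3699/2

Step 1: remainder = value at the root: -8*(-10)^3 + 9*(-10)^2 + 8*(-10)^1 - 8 = (8000) + (900) + (-80) + (-8) = 8812; answer 8812
Step 2: B1 = 8812; w = -15; cross terms: (-30*-26 - -9*-23)=573, (-9*-15 - 26*-26)=811, (26*1 - 35*-15)=551, (35*20 - -35*1)=735, (-35*-8 - -23*20)=740, (-23*-23 - -30*-8)=289; twice the area = |3699| = 3699; area = 3699/2; answer 3699/2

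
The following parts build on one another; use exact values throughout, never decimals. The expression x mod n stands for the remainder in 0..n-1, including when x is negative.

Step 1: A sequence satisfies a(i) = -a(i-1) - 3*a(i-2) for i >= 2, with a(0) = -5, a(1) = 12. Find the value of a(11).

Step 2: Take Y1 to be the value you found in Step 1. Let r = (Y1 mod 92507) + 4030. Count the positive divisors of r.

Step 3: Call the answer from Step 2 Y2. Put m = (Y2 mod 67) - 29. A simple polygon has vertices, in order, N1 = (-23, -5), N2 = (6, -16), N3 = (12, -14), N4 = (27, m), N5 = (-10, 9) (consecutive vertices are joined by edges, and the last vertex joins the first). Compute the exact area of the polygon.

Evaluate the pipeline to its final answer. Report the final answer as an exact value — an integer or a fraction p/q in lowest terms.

461

Step 1: a(2) = -1*(12) - 3*(-5) = 3; iterating: a(2)=3, a(3)=-39, a(4)=30, a(5)=87, a(6)=-177, a(7)=-84, a(8)=615, a(9)=-363, a(10)=-1482, a(11)=2571; answer 2571
Step 2: Y1 = 2571; r = 6601; 6601 = 7 * 23 * 41; number of divisors = (1+1) * (1+1) * (1+1) = 8; answer 8
Step 3: Y2 = 8; m = -21; cross terms: (-23*-16 - 6*-5)=398, (6*-14 - 12*-16)=108, (12*-21 - 27*-14)=126, (27*9 - -10*-21)=33, (-10*-5 - -23*9)=257; twice the area = |922| = 922; area = 461; answer 461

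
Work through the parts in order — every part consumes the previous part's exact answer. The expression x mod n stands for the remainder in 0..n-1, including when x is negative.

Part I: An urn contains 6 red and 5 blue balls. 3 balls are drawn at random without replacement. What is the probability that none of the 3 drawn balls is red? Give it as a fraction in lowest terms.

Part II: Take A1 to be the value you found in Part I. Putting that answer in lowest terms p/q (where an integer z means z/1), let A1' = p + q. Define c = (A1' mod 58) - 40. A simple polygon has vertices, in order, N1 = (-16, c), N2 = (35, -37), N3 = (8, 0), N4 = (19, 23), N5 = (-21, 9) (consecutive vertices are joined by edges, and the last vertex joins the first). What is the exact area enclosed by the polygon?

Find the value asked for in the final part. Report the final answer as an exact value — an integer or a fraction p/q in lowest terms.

Part I: total draws C(11,3) = 165; favorable C(5,3) = 10; P = 2/33; answer 2/33
Part II: A1 = 2/33; threaded value p + q = 35; c = -5; cross terms: (-16*-37 - 35*-5)=767, (35*0 - 8*-37)=296, (8*23 - 19*0)=184, (19*9 - -21*23)=654, (-21*-5 - -16*9)=249; twice the area = |2150| = 2150; area = 1075; answer 1075

1075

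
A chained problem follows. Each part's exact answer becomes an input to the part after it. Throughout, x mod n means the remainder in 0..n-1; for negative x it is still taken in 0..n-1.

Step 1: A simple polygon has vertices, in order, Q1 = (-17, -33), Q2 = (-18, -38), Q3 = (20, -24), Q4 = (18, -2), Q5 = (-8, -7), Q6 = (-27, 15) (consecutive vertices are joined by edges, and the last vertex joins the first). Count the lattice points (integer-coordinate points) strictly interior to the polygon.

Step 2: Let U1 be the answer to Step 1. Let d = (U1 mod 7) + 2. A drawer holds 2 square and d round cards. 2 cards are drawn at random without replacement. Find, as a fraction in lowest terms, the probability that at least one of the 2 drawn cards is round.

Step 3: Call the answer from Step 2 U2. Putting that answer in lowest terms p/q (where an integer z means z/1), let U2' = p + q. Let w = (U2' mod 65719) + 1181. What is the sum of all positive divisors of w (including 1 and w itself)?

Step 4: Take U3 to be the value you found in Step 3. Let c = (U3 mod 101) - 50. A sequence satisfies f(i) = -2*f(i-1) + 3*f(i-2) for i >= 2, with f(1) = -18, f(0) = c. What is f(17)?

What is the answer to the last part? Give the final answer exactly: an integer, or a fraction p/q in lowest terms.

Step 1: cross terms: (-17*-38 - -18*-33)=52, (-18*-24 - 20*-38)=1192, (20*-2 - 18*-24)=392, (18*-7 - -8*-2)=-142, (-8*15 - -27*-7)=-309, (-27*-33 - -17*15)=1146; twice the area = |2331| = 2331; area = 2331/2; boundary points = 1 + 2 + 2 + 1 + 1 + 2 = 9; strictly interior points = area - boundary/2 + 1 = 1162; answer 1162
Step 2: U1 = 1162; d = 2; total draws C(4,2) = 6; complement C(2,2) = 1; favorable 6 - 1 = 5; P = 5/6; answer 5/6
Step 3: U2 = 5/6; threaded value p + q = 11; w = 1192; 1192 = 2^3 * 149; sigma = (1 + 2 + 4 + 8) * (1 + 149) = 15 * 150 = 2250; answer 2250
Step 4: U3 = 2250; c = -22; f(2) = -2*(-18) + 3*(-22) = -30; iterating: f(2)=-30, f(3)=6, f(4)=-102, f(5)=222, f(6)=-750, f(7)=2166, f(8)=-6582, f(9)=19662, f(10)=-59070, f(11)=177126, f(12)=-531462, f(13)=1594302, f(14)=-4782990, f(15)=14348886, f(16)=-43046742, f(17)=129140142; answer 129140142

129140142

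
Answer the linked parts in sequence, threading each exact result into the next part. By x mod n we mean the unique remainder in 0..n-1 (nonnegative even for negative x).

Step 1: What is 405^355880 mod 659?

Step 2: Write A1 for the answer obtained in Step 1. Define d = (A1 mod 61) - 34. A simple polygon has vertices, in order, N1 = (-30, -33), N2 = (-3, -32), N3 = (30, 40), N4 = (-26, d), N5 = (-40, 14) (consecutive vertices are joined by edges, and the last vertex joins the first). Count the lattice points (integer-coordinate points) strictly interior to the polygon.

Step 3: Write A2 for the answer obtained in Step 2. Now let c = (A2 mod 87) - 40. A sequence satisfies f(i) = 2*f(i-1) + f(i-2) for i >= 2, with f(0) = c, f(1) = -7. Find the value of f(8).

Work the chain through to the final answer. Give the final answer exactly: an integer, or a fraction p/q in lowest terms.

Step 1: squarings mod 659: 405^1=405, 405^2=593, 405^4=402, 405^8=149, 405^16=454, 405^32=508, 405^64=395, 405^128=501, 405^256=581, 405^512=153, 405^1024=344, 405^2048=375, 405^4096=258, 405^8192=5, 405^16384=25, 405^32768=625, 405^65536=497, 405^131072=543, 405^262144=276; 405^355880 = 405^8 * 405^32 * 405^512 * 405^1024 * 405^2048 * 405^8192 * 405^16384 * 405^65536 * 405^262144 = 541 (mod 659); answer 541
Step 2: A1 = 541; d = 19; cross terms: (-30*-32 - -3*-33)=861, (-3*40 - 30*-32)=840, (30*19 - -26*40)=1610, (-26*14 - -40*19)=396, (-40*-33 - -30*14)=1740; twice the area = |5447| = 5447; area = 5447/2; boundary points = 1 + 3 + 7 + 1 + 1 = 13; strictly interior points = area - boundary/2 + 1 = 2718; answer 2718
Step 3: A2 = 2718; c = -19; f(2) = 2*(-7) + 1*(-19) = -33; iterating: f(2)=-33, f(3)=-73, f(4)=-179, f(5)=-431, f(6)=-1041, f(7)=-2513, f(8)=-6067; answer -6067

-6067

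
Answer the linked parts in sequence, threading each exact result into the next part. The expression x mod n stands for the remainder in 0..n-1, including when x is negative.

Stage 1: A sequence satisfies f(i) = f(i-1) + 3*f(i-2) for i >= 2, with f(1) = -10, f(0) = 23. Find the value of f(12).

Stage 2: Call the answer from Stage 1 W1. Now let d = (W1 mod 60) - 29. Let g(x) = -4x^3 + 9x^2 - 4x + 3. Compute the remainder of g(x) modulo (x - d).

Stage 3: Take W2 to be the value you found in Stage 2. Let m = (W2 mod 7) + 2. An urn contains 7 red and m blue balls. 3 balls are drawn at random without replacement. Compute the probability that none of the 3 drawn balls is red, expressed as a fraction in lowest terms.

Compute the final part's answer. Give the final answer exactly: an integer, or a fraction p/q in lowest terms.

Stage 1: f(2) = 1*(-10) + 3*(23) = 59; iterating: f(2)=59, f(3)=29, f(4)=206, f(5)=293, f(6)=911, f(7)=1790, f(8)=4523, f(9)=9893, f(10)=23462, f(11)=53141, f(12)=123527; answer 123527
Stage 2: W1 = 123527; d = 18; remainder = value at the root: -4*(18)^3 + 9*(18)^2 - 4*(18)^1 + 3 = (-23328) + (2916) + (-72) + (3) = -20481; answer -20481
Stage 3: W2 = -20481; m = 3; total draws C(10,3) = 120; favorable C(3,3) = 1; P = 1/120; answer 1/120

1/120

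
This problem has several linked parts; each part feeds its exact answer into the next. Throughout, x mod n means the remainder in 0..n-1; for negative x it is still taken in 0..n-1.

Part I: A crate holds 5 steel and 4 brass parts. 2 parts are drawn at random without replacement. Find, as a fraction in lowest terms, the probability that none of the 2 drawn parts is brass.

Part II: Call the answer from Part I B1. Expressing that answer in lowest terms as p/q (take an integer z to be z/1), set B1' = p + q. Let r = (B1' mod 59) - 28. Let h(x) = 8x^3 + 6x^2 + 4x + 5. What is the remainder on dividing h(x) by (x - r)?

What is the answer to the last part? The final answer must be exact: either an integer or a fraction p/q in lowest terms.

Part I: total draws C(9,2) = 36; favorable C(5,2) = 10; P = 5/18; answer 5/18
Part II: B1 = 5/18; threaded value p + q = 23; r = -5; remainder = value at the root: 8*(-5)^3 + 6*(-5)^2 + 4*(-5)^1 + 5 = (-1000) + (150) + (-20) + (5) = -865; answer -865

-865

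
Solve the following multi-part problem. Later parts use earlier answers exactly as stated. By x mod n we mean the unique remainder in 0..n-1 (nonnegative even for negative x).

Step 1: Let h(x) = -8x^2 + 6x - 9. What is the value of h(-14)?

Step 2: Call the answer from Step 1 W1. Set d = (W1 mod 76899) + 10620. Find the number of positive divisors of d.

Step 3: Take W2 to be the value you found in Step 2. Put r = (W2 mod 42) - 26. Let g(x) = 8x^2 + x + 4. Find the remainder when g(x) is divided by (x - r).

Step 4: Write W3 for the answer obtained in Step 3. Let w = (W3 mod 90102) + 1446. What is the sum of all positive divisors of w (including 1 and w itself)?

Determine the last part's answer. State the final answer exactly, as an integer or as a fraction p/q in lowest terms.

11718

Step 1: -8*(-14)^2 + 6*(-14)^1 - 9 = (-1568) + (-84) + (-9) = -1661; answer -1661
Step 2: W1 = -1661; d = 85858; 85858 = 2 * 42929; number of divisors = (1+1) * (1+1) = 4; answer 4
Step 3: W2 = 4; r = -22; remainder = value at the root: 8*(-22)^2 + 1*(-22)^1 + 4 = (3872) + (-22) + (4) = 3854; answer 3854
Step 4: W3 = 3854; w = 5300; 5300 = 2^2 * 5^2 * 53; sigma = (1 + 2 + 4) * (1 + 5 + 25) * (1 + 53) = 7 * 31 * 54 = 11718; answer 11718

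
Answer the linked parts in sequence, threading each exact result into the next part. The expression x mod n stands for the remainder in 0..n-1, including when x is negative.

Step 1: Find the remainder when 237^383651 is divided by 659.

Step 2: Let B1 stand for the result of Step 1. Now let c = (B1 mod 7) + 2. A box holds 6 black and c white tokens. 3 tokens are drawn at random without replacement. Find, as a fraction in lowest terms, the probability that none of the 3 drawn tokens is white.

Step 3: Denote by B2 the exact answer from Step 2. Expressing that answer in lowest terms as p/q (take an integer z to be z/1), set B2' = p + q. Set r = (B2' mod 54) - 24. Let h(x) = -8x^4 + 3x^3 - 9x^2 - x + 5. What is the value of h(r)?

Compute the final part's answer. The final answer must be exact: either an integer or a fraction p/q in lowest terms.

Step 1: squarings mod 659: 237^1=237, 237^2=154, 237^4=651, 237^8=64, 237^16=142, 237^32=394, 237^64=371, 237^128=569, 237^256=192, 237^512=619, 237^1024=282, 237^2048=444, 237^4096=95, 237^8192=458, 237^16384=202, 237^32768=605, 237^65536=280, 237^131072=638, 237^262144=441; 237^383651 = 237^1 * 237^2 * 237^32 * 237^128 * 237^512 * 237^2048 * 237^4096 * 237^16384 * 237^32768 * 237^65536 * 237^262144 = 282 (mod 659); answer 282
Step 2: B1 = 282; c = 4; total draws C(10,3) = 120; favorable C(6,3) = 20; P = 1/6; answer 1/6
Step 3: B2 = 1/6; threaded value p + q = 7; r = -17; -8*(-17)^4 + 3*(-17)^3 - 9*(-17)^2 - 1*(-17)^1 + 5 = (-668168) + (-14739) + (-2601) + (17) + (5) = -685486; answer -685486

-685486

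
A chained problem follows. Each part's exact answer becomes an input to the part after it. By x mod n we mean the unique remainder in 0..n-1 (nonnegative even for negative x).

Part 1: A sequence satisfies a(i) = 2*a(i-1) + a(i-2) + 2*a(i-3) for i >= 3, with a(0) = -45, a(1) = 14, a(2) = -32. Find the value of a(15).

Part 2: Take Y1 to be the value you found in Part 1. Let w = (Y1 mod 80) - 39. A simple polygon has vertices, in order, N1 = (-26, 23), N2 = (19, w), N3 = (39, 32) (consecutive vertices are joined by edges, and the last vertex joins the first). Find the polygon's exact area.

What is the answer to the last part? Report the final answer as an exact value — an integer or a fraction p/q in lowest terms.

Part 1: a(3) = 2*(-32) + 1*(14) + 2*(-45) = -140; iterating: a(3)=-140, a(4)=-284, a(5)=-772, a(6)=-2108, a(7)=-5556, a(8)=-14764, a(9)=-39300, a(10)=-104476, a(11)=-277780, a(12)=-738636, a(13)=-1964004, a(14)=-5222204, a(15)=-13885684; answer -13885684
Part 2: Y1 = -13885684; w = 37; cross terms: (-26*37 - 19*23)=-1399, (19*32 - 39*37)=-835, (39*23 - -26*32)=1729; twice the area = |-505| = 505; area = 505/2; answer 505/2

505/2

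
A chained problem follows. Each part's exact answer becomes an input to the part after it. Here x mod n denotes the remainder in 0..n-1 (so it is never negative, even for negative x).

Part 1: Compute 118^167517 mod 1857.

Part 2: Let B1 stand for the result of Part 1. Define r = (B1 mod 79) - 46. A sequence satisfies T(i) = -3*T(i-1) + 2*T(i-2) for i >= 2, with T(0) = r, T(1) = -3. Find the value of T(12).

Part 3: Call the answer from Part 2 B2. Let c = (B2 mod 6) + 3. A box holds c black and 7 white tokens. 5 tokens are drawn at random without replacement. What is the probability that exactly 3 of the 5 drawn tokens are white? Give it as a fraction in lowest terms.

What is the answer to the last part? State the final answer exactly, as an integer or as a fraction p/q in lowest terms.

5/11

Part 1: squarings mod 1857: 118^1=118, 118^2=925, 118^4=1405, 118^8=34, 118^16=1156, 118^32=1153, 118^64=1654, 118^128=355, 118^256=1606, 118^512=1720, 118^1024=199, 118^2048=604, 118^4096=844, 118^8192=1105, 118^16384=976, 118^32768=1792, 118^65536=511, 118^131072=1141; 118^167517 = 118^1 * 118^4 * 118^8 * 118^16 * 118^64 * 118^512 * 118^1024 * 118^2048 * 118^32768 * 118^131072 = 1843 (mod 1857); answer 1843
Part 2: B1 = 1843; r = -20; T(2) = -3*(-3) + 2*(-20) = -31; iterating: T(2)=-31, T(3)=87, T(4)=-323, T(5)=1143, T(6)=-4075, T(7)=14511, T(8)=-51683, T(9)=184071, T(10)=-655579, T(11)=2334879, T(12)=-8315795; answer -8315795
Part 3: B2 = -8315795; c = 4; total draws C(11,5) = 462; favorable C(7,3)*C(4,2) = 210; P = 5/11; answer 5/11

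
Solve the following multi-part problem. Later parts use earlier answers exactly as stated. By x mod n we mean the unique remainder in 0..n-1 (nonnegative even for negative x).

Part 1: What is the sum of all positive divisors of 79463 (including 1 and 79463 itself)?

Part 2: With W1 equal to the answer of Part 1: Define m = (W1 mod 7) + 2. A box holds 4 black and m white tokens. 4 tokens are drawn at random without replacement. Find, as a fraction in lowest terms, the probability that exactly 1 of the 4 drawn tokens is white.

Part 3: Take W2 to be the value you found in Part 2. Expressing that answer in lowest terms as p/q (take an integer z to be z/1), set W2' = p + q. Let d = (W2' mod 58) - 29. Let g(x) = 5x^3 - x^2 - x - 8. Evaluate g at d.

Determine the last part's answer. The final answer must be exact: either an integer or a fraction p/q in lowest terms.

13502

Part 1: 79463 = 229 * 347; sigma = (1 + 229) * (1 + 347) = 230 * 348 = 80040; answer 80040
Part 2: W1 = 80040; m = 4; total draws C(8,4) = 70; favorable C(4,1)*C(4,3) = 16; P = 8/35; answer 8/35
Part 3: W2 = 8/35; threaded value p + q = 43; d = 14; 5*(14)^3 - 1*(14)^2 - 1*(14)^1 - 8 = (13720) + (-196) + (-14) + (-8) = 13502; answer 13502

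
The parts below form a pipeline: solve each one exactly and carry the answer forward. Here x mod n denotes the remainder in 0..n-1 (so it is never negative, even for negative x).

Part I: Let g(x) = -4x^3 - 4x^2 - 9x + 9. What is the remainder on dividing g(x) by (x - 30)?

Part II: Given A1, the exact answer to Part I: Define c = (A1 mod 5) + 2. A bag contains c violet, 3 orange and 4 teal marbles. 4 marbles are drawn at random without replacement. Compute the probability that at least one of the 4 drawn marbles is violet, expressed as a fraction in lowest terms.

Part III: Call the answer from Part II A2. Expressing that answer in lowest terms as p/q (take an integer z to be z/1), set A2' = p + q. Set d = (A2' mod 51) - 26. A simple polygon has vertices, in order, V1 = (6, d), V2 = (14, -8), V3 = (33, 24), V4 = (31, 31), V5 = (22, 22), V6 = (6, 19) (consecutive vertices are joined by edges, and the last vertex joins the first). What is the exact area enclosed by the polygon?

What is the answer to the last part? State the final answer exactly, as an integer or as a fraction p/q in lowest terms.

Part I: remainder = value at the root: -4*(30)^3 - 4*(30)^2 - 9*(30)^1 + 9 = (-108000) + (-3600) + (-270) + (9) = -111861; answer -111861
Part II: A1 = -111861; c = 6; total draws C(13,4) = 715; complement C(7,4) = 35; favorable 715 - 35 = 680; P = 136/143; answer 136/143
Part III: A2 = 136/143; threaded value p + q = 279; d = -2; cross terms: (6*-8 - 14*-2)=-20, (14*24 - 33*-8)=600, (33*31 - 31*24)=279, (31*22 - 22*31)=0, (22*19 - 6*22)=286, (6*-2 - 6*19)=-126; twice the area = |1019| = 1019; area = 1019/2; answer 1019/2

1019/2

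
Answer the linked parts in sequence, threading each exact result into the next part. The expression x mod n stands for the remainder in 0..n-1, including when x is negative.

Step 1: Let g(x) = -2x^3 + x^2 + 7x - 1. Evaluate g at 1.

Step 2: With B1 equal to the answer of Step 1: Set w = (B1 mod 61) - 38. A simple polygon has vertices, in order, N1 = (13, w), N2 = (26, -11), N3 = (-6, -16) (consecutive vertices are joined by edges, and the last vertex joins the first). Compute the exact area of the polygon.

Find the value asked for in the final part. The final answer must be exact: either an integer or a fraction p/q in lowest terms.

Step 1: -2*(1)^3 + 1*(1)^2 + 7*(1)^1 - 1 = (-2) + (1) + (7) + (-1) = 5; answer 5
Step 2: B1 = 5; w = -33; cross terms: (13*-11 - 26*-33)=715, (26*-16 - -6*-11)=-482, (-6*-33 - 13*-16)=406; twice the area = |639| = 639; area = 639/2; answer 639/2

639/2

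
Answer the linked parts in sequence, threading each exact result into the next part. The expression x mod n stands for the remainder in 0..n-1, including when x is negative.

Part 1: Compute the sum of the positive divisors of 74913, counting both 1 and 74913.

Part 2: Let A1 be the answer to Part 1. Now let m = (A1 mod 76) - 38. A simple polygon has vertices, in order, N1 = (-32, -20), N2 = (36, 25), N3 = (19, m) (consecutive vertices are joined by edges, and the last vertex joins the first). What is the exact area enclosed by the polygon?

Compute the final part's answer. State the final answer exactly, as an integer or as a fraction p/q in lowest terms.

1887/2

Part 1: 74913 = 3 * 24971; sigma = (1 + 3) * (1 + 24971) = 4 * 24972 = 99888; answer 99888
Part 2: A1 = 99888; m = -14; cross terms: (-32*25 - 36*-20)=-80, (36*-14 - 19*25)=-979, (19*-20 - -32*-14)=-828; twice the area = |-1887| = 1887; area = 1887/2; answer 1887/2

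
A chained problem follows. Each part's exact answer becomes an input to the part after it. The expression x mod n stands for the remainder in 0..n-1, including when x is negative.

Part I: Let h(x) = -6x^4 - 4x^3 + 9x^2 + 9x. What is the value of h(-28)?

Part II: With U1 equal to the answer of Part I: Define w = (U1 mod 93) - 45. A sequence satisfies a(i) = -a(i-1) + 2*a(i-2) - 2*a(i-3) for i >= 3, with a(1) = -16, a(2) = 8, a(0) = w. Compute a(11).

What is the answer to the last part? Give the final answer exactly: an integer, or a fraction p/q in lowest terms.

Part I: -6*(-28)^4 - 4*(-28)^3 + 9*(-28)^2 + 9*(-28)^1 = (-3687936) + (87808) + (7056) + (-252) = -3593324; answer -3593324
Part II: U1 = -3593324; w = -35; a(3) = -1*(8) + 2*(-16) - 2*(-35) = 30; iterating: a(3)=30, a(4)=18, a(5)=26, a(6)=-50, a(7)=66, a(8)=-218, a(9)=450, a(10)=-1018, a(11)=2354; answer 2354

2354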